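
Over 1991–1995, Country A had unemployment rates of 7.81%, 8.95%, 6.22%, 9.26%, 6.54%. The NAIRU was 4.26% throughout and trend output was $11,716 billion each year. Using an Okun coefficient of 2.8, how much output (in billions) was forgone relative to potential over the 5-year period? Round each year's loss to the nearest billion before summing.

$5,735 billion

Year 1991: gap = -2.8 × (7.81 - 4.26) = -9.94%, loss ≈ 11716 × 9.94/100 ≈ 1165.
Year 1992: gap = -2.8 × (8.95 - 4.26) = -13.132%, loss ≈ 11716 × 13.132/100 ≈ 1539.
Year 1993: gap = -2.8 × (6.22 - 4.26) = -5.488%, loss ≈ 11716 × 5.488/100 ≈ 643.
Year 1994: gap = -2.8 × (9.26 - 4.26) = -14%, loss ≈ 11716 × 14/100 ≈ 1640.
Year 1995: gap = -2.8 × (6.54 - 4.26) = -6.384%, loss ≈ 11716 × 6.384/100 ≈ 748.
Total lost output = 1165 + 1539 + 643 + 1640 + 748 = 5735 billion.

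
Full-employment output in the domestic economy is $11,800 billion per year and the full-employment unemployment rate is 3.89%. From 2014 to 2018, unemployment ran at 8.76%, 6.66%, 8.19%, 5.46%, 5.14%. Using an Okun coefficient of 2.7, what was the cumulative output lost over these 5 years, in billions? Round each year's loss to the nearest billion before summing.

Year 2014: gap = -2.7 × (8.76 - 3.89) = -13.149%, loss ≈ 11800 × 13.149/100 ≈ 1552.
Year 2015: gap = -2.7 × (6.66 - 3.89) = -7.479%, loss ≈ 11800 × 7.479/100 ≈ 883.
Year 2016: gap = -2.7 × (8.19 - 3.89) = -11.61%, loss ≈ 11800 × 11.61/100 ≈ 1370.
Year 2017: gap = -2.7 × (5.46 - 3.89) = -4.239%, loss ≈ 11800 × 4.239/100 ≈ 500.
Year 2018: gap = -2.7 × (5.14 - 3.89) = -3.375%, loss ≈ 11800 × 3.375/100 ≈ 398.
Total lost output = 1552 + 883 + 1370 + 500 + 398 = 4703 billion.

$4,703 billion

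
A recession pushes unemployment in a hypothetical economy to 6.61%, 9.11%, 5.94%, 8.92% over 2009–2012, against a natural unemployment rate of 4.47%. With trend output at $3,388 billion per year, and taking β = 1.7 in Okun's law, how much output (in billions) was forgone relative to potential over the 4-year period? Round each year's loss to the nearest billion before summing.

Year 2009: gap = -1.7 × (6.61 - 4.47) = -3.638%, loss ≈ 3388 × 3.638/100 ≈ 123.
Year 2010: gap = -1.7 × (9.11 - 4.47) = -7.888%, loss ≈ 3388 × 7.888/100 ≈ 267.
Year 2011: gap = -1.7 × (5.94 - 4.47) = -2.499%, loss ≈ 3388 × 2.499/100 ≈ 85.
Year 2012: gap = -1.7 × (8.92 - 4.47) = -7.565%, loss ≈ 3388 × 7.565/100 ≈ 256.
Total lost output = 123 + 267 + 85 + 256 = 731 billion.

$731 billion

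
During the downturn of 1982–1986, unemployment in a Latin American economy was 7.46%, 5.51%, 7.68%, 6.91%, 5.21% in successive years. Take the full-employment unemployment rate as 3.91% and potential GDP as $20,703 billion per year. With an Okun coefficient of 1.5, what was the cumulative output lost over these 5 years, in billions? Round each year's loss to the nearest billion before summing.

Year 1982: gap = -1.5 × (7.46 - 3.91) = -5.325%, loss ≈ 20703 × 5.325/100 ≈ 1102.
Year 1983: gap = -1.5 × (5.51 - 3.91) = -2.4%, loss ≈ 20703 × 2.4/100 ≈ 497.
Year 1984: gap = -1.5 × (7.68 - 3.91) = -5.655%, loss ≈ 20703 × 5.655/100 ≈ 1171.
Year 1985: gap = -1.5 × (6.91 - 3.91) = -4.5%, loss ≈ 20703 × 4.5/100 ≈ 932.
Year 1986: gap = -1.5 × (5.21 - 3.91) = -1.95%, loss ≈ 20703 × 1.95/100 ≈ 404.
Total lost output = 1102 + 497 + 1171 + 932 + 404 = 4106 billion.

$4,106 billion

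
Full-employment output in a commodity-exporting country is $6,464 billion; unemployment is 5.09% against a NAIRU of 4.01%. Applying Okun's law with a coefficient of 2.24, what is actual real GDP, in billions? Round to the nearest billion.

Unemployment gap = 5.09 - 4.01 = 1.08 points, so the output gap is -2.24 × 1.08 = -2.4192%.
Actual GDP = 6464 × (1 - 2.4192/100) = 6464 × 0.975808 ≈ 6308 billion.

$6,308 billion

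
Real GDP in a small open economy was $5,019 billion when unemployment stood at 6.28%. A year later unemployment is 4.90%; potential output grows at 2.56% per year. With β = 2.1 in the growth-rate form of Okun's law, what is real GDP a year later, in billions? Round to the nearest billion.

$5,293 billion

Δu = 4.9 - 6.28 = -1.38 points.
Okun's law (growth form): g_Y = g_Y* - β × Δu = 2.56 - 2.1 × (-1.38) = 2.56 + 2.898 = 5.458%.
Real GDP in the next year = 5019 × (1 + 5.458/100) = 5019 × 1.05458 ≈ 5293 billion.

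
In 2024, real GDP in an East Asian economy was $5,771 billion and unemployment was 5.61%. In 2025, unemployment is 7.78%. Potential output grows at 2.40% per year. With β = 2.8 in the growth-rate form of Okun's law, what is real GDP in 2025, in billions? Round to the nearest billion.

$5,559 billion

Δu = 7.78 - 5.61 = 2.17 points.
Okun's law (growth form): g_Y = g_Y* - β × Δu = 2.40 - 2.8 × (2.17) = 2.4 - 6.076 = -3.676%.
Real GDP in the next year = 5771 × (1 - 3.676/100) = 5771 × 0.96324 ≈ 5559 billion.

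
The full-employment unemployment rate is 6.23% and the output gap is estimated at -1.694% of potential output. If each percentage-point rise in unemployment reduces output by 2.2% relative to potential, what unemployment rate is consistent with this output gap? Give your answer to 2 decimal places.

From Okun's law, u - u* = -(output gap)/β = -(-1.694)/2.2 = 0.77 points.
So u = 6.23 + 0.77 = 7.00%.

7.00%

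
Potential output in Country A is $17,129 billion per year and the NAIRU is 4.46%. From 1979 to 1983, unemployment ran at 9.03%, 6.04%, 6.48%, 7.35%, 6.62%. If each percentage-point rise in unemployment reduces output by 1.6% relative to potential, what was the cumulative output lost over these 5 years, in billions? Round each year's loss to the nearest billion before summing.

$3,623 billion

Year 1979: gap = -1.6 × (9.03 - 4.46) = -7.312%, loss ≈ 17129 × 7.312/100 ≈ 1252.
Year 1980: gap = -1.6 × (6.04 - 4.46) = -2.528%, loss ≈ 17129 × 2.528/100 ≈ 433.
Year 1981: gap = -1.6 × (6.48 - 4.46) = -3.232%, loss ≈ 17129 × 3.232/100 ≈ 554.
Year 1982: gap = -1.6 × (7.35 - 4.46) = -4.624%, loss ≈ 17129 × 4.624/100 ≈ 792.
Year 1983: gap = -1.6 × (6.62 - 4.46) = -3.456%, loss ≈ 17129 × 3.456/100 ≈ 592.
Total lost output = 1252 + 433 + 554 + 792 + 592 = 3623 billion.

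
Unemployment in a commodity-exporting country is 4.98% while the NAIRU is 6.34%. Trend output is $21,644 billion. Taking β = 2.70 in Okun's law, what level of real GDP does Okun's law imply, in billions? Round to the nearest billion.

$22,439 billion

Unemployment gap = 4.98 - 6.34 = -1.36 points, so the output gap is -2.7 × (-1.36) = 3.672%.
Actual GDP = 21644 × (1 + 3.672/100) = 21644 × 1.03672 ≈ 22439 billion.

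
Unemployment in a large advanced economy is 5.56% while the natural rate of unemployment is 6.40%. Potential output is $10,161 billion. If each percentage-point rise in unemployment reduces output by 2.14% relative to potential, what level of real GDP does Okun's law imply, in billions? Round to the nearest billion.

$10,344 billion

Unemployment gap = 5.56 - 6.4 = -0.84 points, so the output gap is -2.14 × (-0.84) = 1.7976%.
Actual GDP = 10161 × (1 + 1.7976/100) = 10161 × 1.017976 ≈ 10344 billion.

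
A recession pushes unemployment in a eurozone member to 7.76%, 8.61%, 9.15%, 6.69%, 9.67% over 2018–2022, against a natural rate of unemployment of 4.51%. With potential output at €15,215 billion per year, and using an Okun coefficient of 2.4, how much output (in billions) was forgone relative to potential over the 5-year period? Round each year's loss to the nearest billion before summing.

Year 2018: gap = -2.4 × (7.76 - 4.51) = -7.8%, loss ≈ 15215 × 7.8/100 ≈ 1187.
Year 2019: gap = -2.4 × (8.61 - 4.51) = -9.84%, loss ≈ 15215 × 9.84/100 ≈ 1497.
Year 2020: gap = -2.4 × (9.15 - 4.51) = -11.136%, loss ≈ 15215 × 11.136/100 ≈ 1694.
Year 2021: gap = -2.4 × (6.69 - 4.51) = -5.232%, loss ≈ 15215 × 5.232/100 ≈ 796.
Year 2022: gap = -2.4 × (9.67 - 4.51) = -12.384%, loss ≈ 15215 × 12.384/100 ≈ 1884.
Total lost output = 1187 + 1497 + 1694 + 796 + 1884 = 7058 billion.

€7,058 billion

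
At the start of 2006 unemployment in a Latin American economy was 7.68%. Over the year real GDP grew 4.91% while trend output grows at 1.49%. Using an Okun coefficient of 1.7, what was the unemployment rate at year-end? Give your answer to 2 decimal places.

Growth-rate Okun's law: g_Y = g_Y* - β × Δu, so Δu = (g_Y* - g_Y)/β.
Δu = (1.49 - 4.91)/1.7 = -3.42/1.7 = -2.01 percentage points.
Year-end unemployment = 7.68 - 2.01 = 5.67%.

5.67%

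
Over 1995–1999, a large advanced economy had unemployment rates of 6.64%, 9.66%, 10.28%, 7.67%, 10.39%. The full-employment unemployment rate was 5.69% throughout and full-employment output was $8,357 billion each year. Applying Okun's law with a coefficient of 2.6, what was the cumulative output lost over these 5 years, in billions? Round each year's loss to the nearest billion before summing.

Year 1995: gap = -2.6 × (6.64 - 5.69) = -2.47%, loss ≈ 8357 × 2.47/100 ≈ 206.
Year 1996: gap = -2.6 × (9.66 - 5.69) = -10.322%, loss ≈ 8357 × 10.322/100 ≈ 863.
Year 1997: gap = -2.6 × (10.28 - 5.69) = -11.934%, loss ≈ 8357 × 11.934/100 ≈ 997.
Year 1998: gap = -2.6 × (7.67 - 5.69) = -5.148%, loss ≈ 8357 × 5.148/100 ≈ 430.
Year 1999: gap = -2.6 × (10.39 - 5.69) = -12.22%, loss ≈ 8357 × 12.22/100 ≈ 1021.
Total lost output = 206 + 863 + 997 + 430 + 1021 = 3517 billion.

$3,517 billion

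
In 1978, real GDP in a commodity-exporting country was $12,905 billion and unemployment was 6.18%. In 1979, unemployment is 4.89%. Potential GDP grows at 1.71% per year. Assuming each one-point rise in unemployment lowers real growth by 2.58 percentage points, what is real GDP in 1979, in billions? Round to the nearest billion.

$13,555 billion

Δu = 4.89 - 6.18 = -1.29 points.
Okun's law (growth form): g_Y = g_Y* - β × Δu = 1.71 - 2.58 × (-1.29) = 1.71 + 3.3282 = 5.0382%.
Real GDP in the next year = 12905 × (1 + 5.0382/100) = 12905 × 1.050382 ≈ 13555 billion.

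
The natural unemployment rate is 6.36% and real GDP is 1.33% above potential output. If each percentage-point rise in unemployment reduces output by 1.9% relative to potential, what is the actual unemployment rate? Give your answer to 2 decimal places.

From Okun's law, u - u* = -(output gap)/β = -(1.33)/1.9 = -0.7 points.
So u = 6.36 - 0.7 = 5.66%.

5.66%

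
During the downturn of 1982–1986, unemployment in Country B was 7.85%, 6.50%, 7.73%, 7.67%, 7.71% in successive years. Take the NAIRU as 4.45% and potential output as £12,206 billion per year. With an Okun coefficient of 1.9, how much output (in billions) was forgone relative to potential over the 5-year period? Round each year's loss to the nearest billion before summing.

£3,528 billion

Year 1982: gap = -1.9 × (7.85 - 4.45) = -6.46%, loss ≈ 12206 × 6.46/100 ≈ 789.
Year 1983: gap = -1.9 × (6.5 - 4.45) = -3.895%, loss ≈ 12206 × 3.895/100 ≈ 475.
Year 1984: gap = -1.9 × (7.73 - 4.45) = -6.232%, loss ≈ 12206 × 6.232/100 ≈ 761.
Year 1985: gap = -1.9 × (7.67 - 4.45) = -6.118%, loss ≈ 12206 × 6.118/100 ≈ 747.
Year 1986: gap = -1.9 × (7.71 - 4.45) = -6.194%, loss ≈ 12206 × 6.194/100 ≈ 756.
Total lost output = 789 + 475 + 761 + 747 + 756 = 3528 billion.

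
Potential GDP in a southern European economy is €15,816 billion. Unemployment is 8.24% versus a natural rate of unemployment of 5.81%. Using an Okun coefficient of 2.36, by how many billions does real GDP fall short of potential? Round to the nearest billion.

€907 billion

Output gap = -2.36 × (8.24 - 5.81) = -2.36 × 2.43 = -5.7348%.
Actual GDP ≈ 15816 × 0.942652 ≈ 14909 billion, so the shortfall is 15816 - 14909 = 907 billion.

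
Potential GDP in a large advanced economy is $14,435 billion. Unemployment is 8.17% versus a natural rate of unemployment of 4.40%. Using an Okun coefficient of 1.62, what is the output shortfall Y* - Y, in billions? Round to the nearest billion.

Output gap = -1.62 × (8.17 - 4.4) = -1.62 × 3.77 = -6.1074%.
Actual GDP ≈ 14435 × 0.938926 ≈ 13553 billion, so the shortfall is 14435 - 13553 = 882 billion.

$882 billion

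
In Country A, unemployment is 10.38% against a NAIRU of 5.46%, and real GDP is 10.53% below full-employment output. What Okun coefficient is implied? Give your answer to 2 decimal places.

Okun's law: output gap = -β × (u - u*).
-10.53 = -β × (10.38 - 5.46) = -β × 4.92, so β = 10.53/4.92 = 2.14.

β ≈ 2.14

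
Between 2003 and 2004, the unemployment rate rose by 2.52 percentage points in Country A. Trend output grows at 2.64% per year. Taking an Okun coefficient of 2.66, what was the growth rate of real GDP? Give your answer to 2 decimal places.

-4.06%

Growth-rate Okun's law: g_Y = g_Y* - β × Δu.
g_Y = 2.64 - 2.66 × (2.52) = 2.64 - 6.7032 = -4.0632%, i.e. -4.06% to 2 d.p.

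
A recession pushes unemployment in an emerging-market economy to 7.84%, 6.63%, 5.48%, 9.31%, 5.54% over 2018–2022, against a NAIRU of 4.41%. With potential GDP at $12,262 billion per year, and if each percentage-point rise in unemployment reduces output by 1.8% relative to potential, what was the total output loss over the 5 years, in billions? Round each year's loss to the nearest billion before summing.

Year 2018: gap = -1.8 × (7.84 - 4.41) = -6.174%, loss ≈ 12262 × 6.174/100 ≈ 757.
Year 2019: gap = -1.8 × (6.63 - 4.41) = -3.996%, loss ≈ 12262 × 3.996/100 ≈ 490.
Year 2020: gap = -1.8 × (5.48 - 4.41) = -1.926%, loss ≈ 12262 × 1.926/100 ≈ 236.
Year 2021: gap = -1.8 × (9.31 - 4.41) = -8.82%, loss ≈ 12262 × 8.82/100 ≈ 1082.
Year 2022: gap = -1.8 × (5.54 - 4.41) = -2.034%, loss ≈ 12262 × 2.034/100 ≈ 249.
Total lost output = 757 + 490 + 236 + 1082 + 249 = 2814 billion.

$2,814 billion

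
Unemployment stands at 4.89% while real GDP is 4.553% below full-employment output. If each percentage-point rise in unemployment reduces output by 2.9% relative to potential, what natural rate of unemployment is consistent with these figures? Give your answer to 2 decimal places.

From Okun's law, u - u* = -(output gap)/β = -(-4.553)/2.9 = 1.57 points.
So u* = 4.89 - 1.57 = 3.32%.

3.32%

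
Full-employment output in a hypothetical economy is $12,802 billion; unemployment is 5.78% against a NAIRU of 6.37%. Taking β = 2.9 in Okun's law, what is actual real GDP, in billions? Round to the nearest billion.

Unemployment gap = 5.78 - 6.37 = -0.59 points, so the output gap is -2.9 × (-0.59) = 1.711%.
Actual GDP = 12802 × (1 + 1.711/100) = 12802 × 1.01711 ≈ 13021 billion.

$13,021 billion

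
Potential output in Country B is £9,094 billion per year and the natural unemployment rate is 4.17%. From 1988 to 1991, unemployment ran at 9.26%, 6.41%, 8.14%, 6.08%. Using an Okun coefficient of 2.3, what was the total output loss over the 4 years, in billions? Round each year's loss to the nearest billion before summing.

£2,763 billion

Year 1988: gap = -2.3 × (9.26 - 4.17) = -11.707%, loss ≈ 9094 × 11.707/100 ≈ 1065.
Year 1989: gap = -2.3 × (6.41 - 4.17) = -5.152%, loss ≈ 9094 × 5.152/100 ≈ 469.
Year 1990: gap = -2.3 × (8.14 - 4.17) = -9.131%, loss ≈ 9094 × 9.131/100 ≈ 830.
Year 1991: gap = -2.3 × (6.08 - 4.17) = -4.393%, loss ≈ 9094 × 4.393/100 ≈ 399.
Total lost output = 1065 + 469 + 830 + 399 = 2763 billion.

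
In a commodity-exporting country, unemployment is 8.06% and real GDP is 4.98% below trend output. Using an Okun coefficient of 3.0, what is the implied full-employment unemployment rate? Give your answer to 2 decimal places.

6.40%

From Okun's law, u - u* = -(output gap)/β = -(-4.98)/3.0 = 1.66 points.
So u* = 8.06 - 1.66 = 6.40%.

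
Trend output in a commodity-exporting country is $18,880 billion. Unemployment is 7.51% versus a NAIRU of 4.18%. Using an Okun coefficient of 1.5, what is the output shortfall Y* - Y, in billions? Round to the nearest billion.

$943 billion

Output gap = -1.5 × (7.51 - 4.18) = -1.5 × 3.33 = -4.995%.
Actual GDP ≈ 18880 × 0.95005 ≈ 17937 billion, so the shortfall is 18880 - 17937 = 943 billion.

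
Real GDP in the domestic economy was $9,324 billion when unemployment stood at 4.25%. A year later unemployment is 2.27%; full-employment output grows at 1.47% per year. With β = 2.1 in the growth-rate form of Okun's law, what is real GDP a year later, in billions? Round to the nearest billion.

$9,849 billion

Δu = 2.27 - 4.25 = -1.98 points.
Okun's law (growth form): g_Y = g_Y* - β × Δu = 1.47 - 2.1 × (-1.98) = 1.47 + 4.158 = 5.628%.
Real GDP in the next year = 9324 × (1 + 5.628/100) = 9324 × 1.05628 ≈ 9849 billion.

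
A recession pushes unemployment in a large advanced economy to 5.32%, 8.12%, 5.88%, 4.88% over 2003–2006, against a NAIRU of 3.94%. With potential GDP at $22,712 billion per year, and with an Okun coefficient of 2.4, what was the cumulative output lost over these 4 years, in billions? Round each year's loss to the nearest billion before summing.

Year 2003: gap = -2.4 × (5.32 - 3.94) = -3.312%, loss ≈ 22712 × 3.312/100 ≈ 752.
Year 2004: gap = -2.4 × (8.12 - 3.94) = -10.032%, loss ≈ 22712 × 10.032/100 ≈ 2278.
Year 2005: gap = -2.4 × (5.88 - 3.94) = -4.656%, loss ≈ 22712 × 4.656/100 ≈ 1057.
Year 2006: gap = -2.4 × (4.88 - 3.94) = -2.256%, loss ≈ 22712 × 2.256/100 ≈ 512.
Total lost output = 752 + 2278 + 1057 + 512 = 4599 billion.

$4,599 billion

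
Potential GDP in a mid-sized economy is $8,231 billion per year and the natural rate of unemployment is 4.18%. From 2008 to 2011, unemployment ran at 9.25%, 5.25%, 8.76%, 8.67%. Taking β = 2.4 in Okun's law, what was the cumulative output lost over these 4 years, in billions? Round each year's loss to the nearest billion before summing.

$3,005 billion

Year 2008: gap = -2.4 × (9.25 - 4.18) = -12.168%, loss ≈ 8231 × 12.168/100 ≈ 1002.
Year 2009: gap = -2.4 × (5.25 - 4.18) = -2.568%, loss ≈ 8231 × 2.568/100 ≈ 211.
Year 2010: gap = -2.4 × (8.76 - 4.18) = -10.992%, loss ≈ 8231 × 10.992/100 ≈ 905.
Year 2011: gap = -2.4 × (8.67 - 4.18) = -10.776%, loss ≈ 8231 × 10.776/100 ≈ 887.
Total lost output = 1002 + 211 + 905 + 887 = 3005 billion.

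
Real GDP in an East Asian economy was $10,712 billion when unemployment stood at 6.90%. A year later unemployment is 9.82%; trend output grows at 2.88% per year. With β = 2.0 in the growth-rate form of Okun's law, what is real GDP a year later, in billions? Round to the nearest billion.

$10,395 billion

Δu = 9.82 - 6.9 = 2.92 points.
Okun's law (growth form): g_Y = g_Y* - β × Δu = 2.88 - 2.0 × (2.92) = 2.88 - 5.84 = -2.96%.
Real GDP in the next year = 10712 × (1 - 2.96/100) = 10712 × 0.9704 ≈ 10395 billion.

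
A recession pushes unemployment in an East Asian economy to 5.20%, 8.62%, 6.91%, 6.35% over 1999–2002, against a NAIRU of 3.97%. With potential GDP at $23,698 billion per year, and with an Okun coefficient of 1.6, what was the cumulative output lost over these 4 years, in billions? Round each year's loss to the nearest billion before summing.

$4,246 billion

Year 1999: gap = -1.6 × (5.2 - 3.97) = -1.968%, loss ≈ 23698 × 1.968/100 ≈ 466.
Year 2000: gap = -1.6 × (8.62 - 3.97) = -7.44%, loss ≈ 23698 × 7.44/100 ≈ 1763.
Year 2001: gap = -1.6 × (6.91 - 3.97) = -4.704%, loss ≈ 23698 × 4.704/100 ≈ 1115.
Year 2002: gap = -1.6 × (6.35 - 3.97) = -3.808%, loss ≈ 23698 × 3.808/100 ≈ 902.
Total lost output = 466 + 1763 + 1115 + 902 = 4246 billion.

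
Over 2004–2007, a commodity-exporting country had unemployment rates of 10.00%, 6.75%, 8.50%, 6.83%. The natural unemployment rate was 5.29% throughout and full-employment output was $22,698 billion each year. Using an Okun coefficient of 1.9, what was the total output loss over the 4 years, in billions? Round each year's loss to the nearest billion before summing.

Year 2004: gap = -1.9 × (10 - 5.29) = -8.949%, loss ≈ 22698 × 8.949/100 ≈ 2031.
Year 2005: gap = -1.9 × (6.75 - 5.29) = -2.774%, loss ≈ 22698 × 2.774/100 ≈ 630.
Year 2006: gap = -1.9 × (8.5 - 5.29) = -6.099%, loss ≈ 22698 × 6.099/100 ≈ 1384.
Year 2007: gap = -1.9 × (6.83 - 5.29) = -2.926%, loss ≈ 22698 × 2.926/100 ≈ 664.
Total lost output = 2031 + 630 + 1384 + 664 = 4709 billion.

$4,709 billion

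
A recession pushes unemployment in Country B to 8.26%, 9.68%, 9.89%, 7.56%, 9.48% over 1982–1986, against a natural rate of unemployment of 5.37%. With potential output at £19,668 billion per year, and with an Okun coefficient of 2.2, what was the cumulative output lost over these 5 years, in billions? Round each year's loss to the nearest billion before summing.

Year 1982: gap = -2.2 × (8.26 - 5.37) = -6.358%, loss ≈ 19668 × 6.358/100 ≈ 1250.
Year 1983: gap = -2.2 × (9.68 - 5.37) = -9.482%, loss ≈ 19668 × 9.482/100 ≈ 1865.
Year 1984: gap = -2.2 × (9.89 - 5.37) = -9.944%, loss ≈ 19668 × 9.944/100 ≈ 1956.
Year 1985: gap = -2.2 × (7.56 - 5.37) = -4.818%, loss ≈ 19668 × 4.818/100 ≈ 948.
Year 1986: gap = -2.2 × (9.48 - 5.37) = -9.042%, loss ≈ 19668 × 9.042/100 ≈ 1778.
Total lost output = 1250 + 1865 + 1956 + 948 + 1778 = 7797 billion.

£7,797 billion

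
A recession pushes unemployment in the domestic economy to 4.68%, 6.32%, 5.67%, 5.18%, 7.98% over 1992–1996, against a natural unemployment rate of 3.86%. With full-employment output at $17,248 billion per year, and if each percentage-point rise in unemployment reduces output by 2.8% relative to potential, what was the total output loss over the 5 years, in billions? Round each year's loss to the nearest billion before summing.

Year 1992: gap = -2.8 × (4.68 - 3.86) = -2.296%, loss ≈ 17248 × 2.296/100 ≈ 396.
Year 1993: gap = -2.8 × (6.32 - 3.86) = -6.888%, loss ≈ 17248 × 6.888/100 ≈ 1188.
Year 1994: gap = -2.8 × (5.67 - 3.86) = -5.068%, loss ≈ 17248 × 5.068/100 ≈ 874.
Year 1995: gap = -2.8 × (5.18 - 3.86) = -3.696%, loss ≈ 17248 × 3.696/100 ≈ 637.
Year 1996: gap = -2.8 × (7.98 - 3.86) = -11.536%, loss ≈ 17248 × 11.536/100 ≈ 1990.
Total lost output = 396 + 1188 + 874 + 637 + 1990 = 5085 billion.

$5,085 billion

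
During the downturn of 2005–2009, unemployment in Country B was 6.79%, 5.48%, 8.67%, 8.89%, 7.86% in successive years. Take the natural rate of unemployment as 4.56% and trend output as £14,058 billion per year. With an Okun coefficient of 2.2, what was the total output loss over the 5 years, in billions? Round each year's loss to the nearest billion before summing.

£4,606 billion

Year 2005: gap = -2.2 × (6.79 - 4.56) = -4.906%, loss ≈ 14058 × 4.906/100 ≈ 690.
Year 2006: gap = -2.2 × (5.48 - 4.56) = -2.024%, loss ≈ 14058 × 2.024/100 ≈ 285.
Year 2007: gap = -2.2 × (8.67 - 4.56) = -9.042%, loss ≈ 14058 × 9.042/100 ≈ 1271.
Year 2008: gap = -2.2 × (8.89 - 4.56) = -9.526%, loss ≈ 14058 × 9.526/100 ≈ 1339.
Year 2009: gap = -2.2 × (7.86 - 4.56) = -7.26%, loss ≈ 14058 × 7.26/100 ≈ 1021.
Total lost output = 690 + 285 + 1271 + 1339 + 1021 = 4606 billion.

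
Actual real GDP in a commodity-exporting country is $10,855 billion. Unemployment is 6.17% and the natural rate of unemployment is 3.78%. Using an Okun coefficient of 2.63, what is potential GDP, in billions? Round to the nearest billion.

Unemployment gap = 6.17 - 3.78 = 2.39 points, so output gap = -2.63 × 2.39 = -6.2857%.
Since Y = Y* × (1 + gap/100), Y* = 10855/0.937143 ≈ 11583 billion.

$11,583 billion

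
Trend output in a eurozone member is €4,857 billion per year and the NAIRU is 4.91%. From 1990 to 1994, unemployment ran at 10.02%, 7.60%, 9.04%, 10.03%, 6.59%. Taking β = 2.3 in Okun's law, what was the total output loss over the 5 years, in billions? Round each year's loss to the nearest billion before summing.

€2,093 billion

Year 1990: gap = -2.3 × (10.02 - 4.91) = -11.753%, loss ≈ 4857 × 11.753/100 ≈ 571.
Year 1991: gap = -2.3 × (7.6 - 4.91) = -6.187%, loss ≈ 4857 × 6.187/100 ≈ 301.
Year 1992: gap = -2.3 × (9.04 - 4.91) = -9.499%, loss ≈ 4857 × 9.499/100 ≈ 461.
Year 1993: gap = -2.3 × (10.03 - 4.91) = -11.776%, loss ≈ 4857 × 11.776/100 ≈ 572.
Year 1994: gap = -2.3 × (6.59 - 4.91) = -3.864%, loss ≈ 4857 × 3.864/100 ≈ 188.
Total lost output = 571 + 301 + 461 + 572 + 188 = 2093 billion.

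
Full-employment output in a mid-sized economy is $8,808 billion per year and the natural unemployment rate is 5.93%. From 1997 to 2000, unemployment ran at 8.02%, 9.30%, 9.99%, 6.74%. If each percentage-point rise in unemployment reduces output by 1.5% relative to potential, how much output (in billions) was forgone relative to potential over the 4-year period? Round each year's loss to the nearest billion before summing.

Year 1997: gap = -1.5 × (8.02 - 5.93) = -3.135%, loss ≈ 8808 × 3.135/100 ≈ 276.
Year 1998: gap = -1.5 × (9.3 - 5.93) = -5.055%, loss ≈ 8808 × 5.055/100 ≈ 445.
Year 1999: gap = -1.5 × (9.99 - 5.93) = -6.09%, loss ≈ 8808 × 6.09/100 ≈ 536.
Year 2000: gap = -1.5 × (6.74 - 5.93) = -1.215%, loss ≈ 8808 × 1.215/100 ≈ 107.
Total lost output = 276 + 445 + 536 + 107 = 1364 billion.

$1,364 billion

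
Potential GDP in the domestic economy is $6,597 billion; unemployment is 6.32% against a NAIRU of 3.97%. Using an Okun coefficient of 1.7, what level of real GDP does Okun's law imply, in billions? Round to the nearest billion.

Unemployment gap = 6.32 - 3.97 = 2.35 points, so the output gap is -1.7 × 2.35 = -3.995%.
Actual GDP = 6597 × (1 - 3.995/100) = 6597 × 0.96005 ≈ 6333 billion.

$6,333 billion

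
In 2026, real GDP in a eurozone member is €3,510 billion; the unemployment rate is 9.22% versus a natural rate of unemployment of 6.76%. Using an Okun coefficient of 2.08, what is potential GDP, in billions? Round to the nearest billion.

€3,699 billion

Unemployment gap = 9.22 - 6.76 = 2.46 points, so output gap = -2.08 × 2.46 = -5.1168%.
Since Y = Y* × (1 + gap/100), Y* = 3510/0.948832 ≈ 3699 billion.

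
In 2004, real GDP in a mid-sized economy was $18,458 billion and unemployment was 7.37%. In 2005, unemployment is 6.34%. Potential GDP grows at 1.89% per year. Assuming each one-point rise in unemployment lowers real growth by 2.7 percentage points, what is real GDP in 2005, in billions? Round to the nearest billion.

Δu = 6.34 - 7.37 = -1.03 points.
Okun's law (growth form): g_Y = g_Y* - β × Δu = 1.89 - 2.7 × (-1.03) = 1.89 + 2.781 = 4.671%.
Real GDP in the next year = 18458 × (1 + 4.671/100) = 18458 × 1.04671 ≈ 19320 billion.

$19,320 billion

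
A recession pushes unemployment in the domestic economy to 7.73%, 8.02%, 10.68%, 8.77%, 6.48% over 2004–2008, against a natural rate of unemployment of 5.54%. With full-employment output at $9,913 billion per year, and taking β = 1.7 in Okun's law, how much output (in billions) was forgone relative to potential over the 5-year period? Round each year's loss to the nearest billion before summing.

$2,355 billion

Year 2004: gap = -1.7 × (7.73 - 5.54) = -3.723%, loss ≈ 9913 × 3.723/100 ≈ 369.
Year 2005: gap = -1.7 × (8.02 - 5.54) = -4.216%, loss ≈ 9913 × 4.216/100 ≈ 418.
Year 2006: gap = -1.7 × (10.68 - 5.54) = -8.738%, loss ≈ 9913 × 8.738/100 ≈ 866.
Year 2007: gap = -1.7 × (8.77 - 5.54) = -5.491%, loss ≈ 9913 × 5.491/100 ≈ 544.
Year 2008: gap = -1.7 × (6.48 - 5.54) = -1.598%, loss ≈ 9913 × 1.598/100 ≈ 158.
Total lost output = 369 + 418 + 866 + 544 + 158 = 2355 billion.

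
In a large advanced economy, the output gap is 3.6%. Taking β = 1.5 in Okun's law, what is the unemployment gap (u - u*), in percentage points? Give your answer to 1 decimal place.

Okun's law: output gap = -β × (u - u*), so u - u* = -(output gap)/β.
u - u* = -(3.6)/1.5 = -2.4 percentage points.

-2.4 percentage points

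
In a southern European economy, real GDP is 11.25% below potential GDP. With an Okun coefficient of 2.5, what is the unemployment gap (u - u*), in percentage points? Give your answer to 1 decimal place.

Okun's law: output gap = -β × (u - u*), so u - u* = -(output gap)/β.
u - u* = -(-11.25)/2.5 = 4.5 percentage points.

4.5 percentage points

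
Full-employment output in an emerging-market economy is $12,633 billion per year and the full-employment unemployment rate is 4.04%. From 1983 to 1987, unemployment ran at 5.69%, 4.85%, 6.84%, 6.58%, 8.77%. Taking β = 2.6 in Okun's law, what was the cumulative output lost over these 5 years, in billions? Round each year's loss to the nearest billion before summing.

$4,116 billion

Year 1983: gap = -2.6 × (5.69 - 4.04) = -4.29%, loss ≈ 12633 × 4.29/100 ≈ 542.
Year 1984: gap = -2.6 × (4.85 - 4.04) = -2.106%, loss ≈ 12633 × 2.106/100 ≈ 266.
Year 1985: gap = -2.6 × (6.84 - 4.04) = -7.28%, loss ≈ 12633 × 7.28/100 ≈ 920.
Year 1986: gap = -2.6 × (6.58 - 4.04) = -6.604%, loss ≈ 12633 × 6.604/100 ≈ 834.
Year 1987: gap = -2.6 × (8.77 - 4.04) = -12.298%, loss ≈ 12633 × 12.298/100 ≈ 1554.
Total lost output = 542 + 266 + 920 + 834 + 1554 = 4116 billion.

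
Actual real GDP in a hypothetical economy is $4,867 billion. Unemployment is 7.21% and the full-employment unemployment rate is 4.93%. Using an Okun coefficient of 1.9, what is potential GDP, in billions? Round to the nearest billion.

Unemployment gap = 7.21 - 4.93 = 2.28 points, so output gap = -1.9 × 2.28 = -4.332%.
Since Y = Y* × (1 + gap/100), Y* = 4867/0.95668 ≈ 5087 billion.

$5,087 billion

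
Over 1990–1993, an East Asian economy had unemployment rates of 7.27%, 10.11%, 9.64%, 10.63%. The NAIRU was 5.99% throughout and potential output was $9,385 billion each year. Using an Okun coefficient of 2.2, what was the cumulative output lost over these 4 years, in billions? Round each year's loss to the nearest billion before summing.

Year 1990: gap = -2.2 × (7.27 - 5.99) = -2.816%, loss ≈ 9385 × 2.816/100 ≈ 264.
Year 1991: gap = -2.2 × (10.11 - 5.99) = -9.064%, loss ≈ 9385 × 9.064/100 ≈ 851.
Year 1992: gap = -2.2 × (9.64 - 5.99) = -8.03%, loss ≈ 9385 × 8.03/100 ≈ 754.
Year 1993: gap = -2.2 × (10.63 - 5.99) = -10.208%, loss ≈ 9385 × 10.208/100 ≈ 958.
Total lost output = 264 + 851 + 754 + 958 = 2827 billion.

$2,827 billion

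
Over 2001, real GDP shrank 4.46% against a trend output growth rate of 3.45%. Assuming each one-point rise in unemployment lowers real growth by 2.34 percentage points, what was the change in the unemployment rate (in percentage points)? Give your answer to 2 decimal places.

3.38 percentage points

Growth-rate Okun's law: g_Y = g_Y* - β × Δu, so Δu = (g_Y* - g_Y)/β.
Δu = (3.45 + 4.46)/2.34 = 7.91/2.34 = 3.38 percentage points.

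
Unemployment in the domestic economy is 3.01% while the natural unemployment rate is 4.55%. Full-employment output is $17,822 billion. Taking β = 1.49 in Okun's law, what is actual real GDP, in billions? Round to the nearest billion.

Unemployment gap = 3.01 - 4.55 = -1.54 points, so the output gap is -1.49 × (-1.54) = 2.2946%.
Actual GDP = 17822 × (1 + 2.2946/100) = 17822 × 1.022946 ≈ 18231 billion.

$18,231 billion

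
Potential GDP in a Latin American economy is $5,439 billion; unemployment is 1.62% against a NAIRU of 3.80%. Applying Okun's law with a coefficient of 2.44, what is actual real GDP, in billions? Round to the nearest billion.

Unemployment gap = 1.62 - 3.8 = -2.18 points, so the output gap is -2.44 × (-2.18) = 5.3192%.
Actual GDP = 5439 × (1 + 5.3192/100) = 5439 × 1.053192 ≈ 5728 billion.

$5,728 billion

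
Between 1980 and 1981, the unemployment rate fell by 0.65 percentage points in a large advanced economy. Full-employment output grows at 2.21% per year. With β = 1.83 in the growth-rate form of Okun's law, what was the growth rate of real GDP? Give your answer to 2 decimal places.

3.40%

Growth-rate Okun's law: g_Y = g_Y* - β × Δu.
g_Y = 2.21 - 1.83 × (-0.65) = 2.21 + 1.1895 = 3.3995%, i.e. 3.40% to 2 d.p.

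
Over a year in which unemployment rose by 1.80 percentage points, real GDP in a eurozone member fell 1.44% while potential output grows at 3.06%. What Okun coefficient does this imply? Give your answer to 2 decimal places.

Growth form: g_Y = g_Y* - β × Δu, so β = (g_Y* - g_Y)/Δu.
β = (3.06 + 1.44)/1.80 = 4.5/1.80 = 2.50.

β ≈ 2.50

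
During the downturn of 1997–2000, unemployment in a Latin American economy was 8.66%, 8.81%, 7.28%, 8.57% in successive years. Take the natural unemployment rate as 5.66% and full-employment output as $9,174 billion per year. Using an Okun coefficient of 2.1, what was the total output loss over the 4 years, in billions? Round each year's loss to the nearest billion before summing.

$2,058 billion

Year 1997: gap = -2.1 × (8.66 - 5.66) = -6.3%, loss ≈ 9174 × 6.3/100 ≈ 578.
Year 1998: gap = -2.1 × (8.81 - 5.66) = -6.615%, loss ≈ 9174 × 6.615/100 ≈ 607.
Year 1999: gap = -2.1 × (7.28 - 5.66) = -3.402%, loss ≈ 9174 × 3.402/100 ≈ 312.
Year 2000: gap = -2.1 × (8.57 - 5.66) = -6.111%, loss ≈ 9174 × 6.111/100 ≈ 561.
Total lost output = 578 + 607 + 312 + 561 = 2058 billion.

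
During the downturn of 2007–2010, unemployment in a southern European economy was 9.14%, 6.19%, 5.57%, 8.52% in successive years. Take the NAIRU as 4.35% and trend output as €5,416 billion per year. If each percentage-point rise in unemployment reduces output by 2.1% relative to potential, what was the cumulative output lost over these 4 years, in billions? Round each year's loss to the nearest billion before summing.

€1,367 billion

Year 2007: gap = -2.1 × (9.14 - 4.35) = -10.059%, loss ≈ 5416 × 10.059/100 ≈ 545.
Year 2008: gap = -2.1 × (6.19 - 4.35) = -3.864%, loss ≈ 5416 × 3.864/100 ≈ 209.
Year 2009: gap = -2.1 × (5.57 - 4.35) = -2.562%, loss ≈ 5416 × 2.562/100 ≈ 139.
Year 2010: gap = -2.1 × (8.52 - 4.35) = -8.757%, loss ≈ 5416 × 8.757/100 ≈ 474.
Total lost output = 545 + 209 + 139 + 474 = 1367 billion.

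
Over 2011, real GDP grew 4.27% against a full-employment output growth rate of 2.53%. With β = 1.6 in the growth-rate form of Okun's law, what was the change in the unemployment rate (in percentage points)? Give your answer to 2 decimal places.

-1.09 percentage points

Growth-rate Okun's law: g_Y = g_Y* - β × Δu, so Δu = (g_Y* - g_Y)/β.
Δu = (2.53 - 4.27)/1.6 = -1.74/1.6 = -1.09 percentage points.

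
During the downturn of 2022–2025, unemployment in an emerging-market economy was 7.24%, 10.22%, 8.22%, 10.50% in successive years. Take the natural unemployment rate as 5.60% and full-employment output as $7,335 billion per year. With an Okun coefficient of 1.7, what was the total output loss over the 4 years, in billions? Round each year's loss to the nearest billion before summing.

$1,718 billion

Year 2022: gap = -1.7 × (7.24 - 5.6) = -2.788%, loss ≈ 7335 × 2.788/100 ≈ 204.
Year 2023: gap = -1.7 × (10.22 - 5.6) = -7.854%, loss ≈ 7335 × 7.854/100 ≈ 576.
Year 2024: gap = -1.7 × (8.22 - 5.6) = -4.454%, loss ≈ 7335 × 4.454/100 ≈ 327.
Year 2025: gap = -1.7 × (10.5 - 5.6) = -8.33%, loss ≈ 7335 × 8.33/100 ≈ 611.
Total lost output = 204 + 576 + 327 + 611 = 1718 billion.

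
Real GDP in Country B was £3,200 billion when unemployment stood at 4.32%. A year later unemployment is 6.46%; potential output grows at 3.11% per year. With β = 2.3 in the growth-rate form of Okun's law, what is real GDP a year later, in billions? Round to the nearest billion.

£3,142 billion

Δu = 6.46 - 4.32 = 2.14 points.
Okun's law (growth form): g_Y = g_Y* - β × Δu = 3.11 - 2.3 × (2.14) = 3.11 - 4.922 = -1.812%.
Real GDP in the next year = 3200 × (1 - 1.812/100) = 3200 × 0.98188 ≈ 3142 billion.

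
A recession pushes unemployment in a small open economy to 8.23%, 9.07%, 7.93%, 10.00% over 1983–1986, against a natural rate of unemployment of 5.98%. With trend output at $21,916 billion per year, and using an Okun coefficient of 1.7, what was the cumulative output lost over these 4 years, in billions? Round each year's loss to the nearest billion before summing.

$4,214 billion

Year 1983: gap = -1.7 × (8.23 - 5.98) = -3.825%, loss ≈ 21916 × 3.825/100 ≈ 838.
Year 1984: gap = -1.7 × (9.07 - 5.98) = -5.253%, loss ≈ 21916 × 5.253/100 ≈ 1151.
Year 1985: gap = -1.7 × (7.93 - 5.98) = -3.315%, loss ≈ 21916 × 3.315/100 ≈ 727.
Year 1986: gap = -1.7 × (10 - 5.98) = -6.834%, loss ≈ 21916 × 6.834/100 ≈ 1498.
Total lost output = 838 + 1151 + 727 + 1498 = 4214 billion.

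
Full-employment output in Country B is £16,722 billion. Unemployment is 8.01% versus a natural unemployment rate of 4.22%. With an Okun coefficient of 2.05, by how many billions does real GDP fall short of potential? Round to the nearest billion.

£1,299 billion

Output gap = -2.05 × (8.01 - 4.22) = -2.05 × 3.79 = -7.7695%.
Actual GDP ≈ 16722 × 0.922305 ≈ 15423 billion, so the shortfall is 16722 - 15423 = 1299 billion.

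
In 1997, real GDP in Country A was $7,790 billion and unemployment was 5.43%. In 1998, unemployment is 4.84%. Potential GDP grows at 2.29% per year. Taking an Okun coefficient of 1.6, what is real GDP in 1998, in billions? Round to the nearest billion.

$8,042 billion

Δu = 4.84 - 5.43 = -0.59 points.
Okun's law (growth form): g_Y = g_Y* - β × Δu = 2.29 - 1.6 × (-0.59) = 2.29 + 0.944 = 3.234%.
Real GDP in the next year = 7790 × (1 + 3.234/100) = 7790 × 1.03234 ≈ 8042 billion.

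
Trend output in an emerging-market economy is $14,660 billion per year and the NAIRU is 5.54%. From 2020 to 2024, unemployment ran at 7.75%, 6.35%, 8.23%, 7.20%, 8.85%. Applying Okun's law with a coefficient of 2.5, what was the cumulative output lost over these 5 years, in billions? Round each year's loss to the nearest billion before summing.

$3,914 billion

Year 2020: gap = -2.5 × (7.75 - 5.54) = -5.525%, loss ≈ 14660 × 5.525/100 ≈ 810.
Year 2021: gap = -2.5 × (6.35 - 5.54) = -2.025%, loss ≈ 14660 × 2.025/100 ≈ 297.
Year 2022: gap = -2.5 × (8.23 - 5.54) = -6.725%, loss ≈ 14660 × 6.725/100 ≈ 986.
Year 2023: gap = -2.5 × (7.2 - 5.54) = -4.15%, loss ≈ 14660 × 4.15/100 ≈ 608.
Year 2024: gap = -2.5 × (8.85 - 5.54) = -8.275%, loss ≈ 14660 × 8.275/100 ≈ 1213.
Total lost output = 810 + 297 + 986 + 608 + 1213 = 3914 billion.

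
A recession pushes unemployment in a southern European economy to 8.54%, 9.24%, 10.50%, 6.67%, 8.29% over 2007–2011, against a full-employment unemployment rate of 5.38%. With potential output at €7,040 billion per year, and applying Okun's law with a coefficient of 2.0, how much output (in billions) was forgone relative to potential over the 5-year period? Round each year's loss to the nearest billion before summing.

Year 2007: gap = -2.0 × (8.54 - 5.38) = -6.32%, loss ≈ 7040 × 6.32/100 ≈ 445.
Year 2008: gap = -2.0 × (9.24 - 5.38) = -7.72%, loss ≈ 7040 × 7.72/100 ≈ 543.
Year 2009: gap = -2.0 × (10.5 - 5.38) = -10.24%, loss ≈ 7040 × 10.24/100 ≈ 721.
Year 2010: gap = -2.0 × (6.67 - 5.38) = -2.58%, loss ≈ 7040 × 2.58/100 ≈ 182.
Year 2011: gap = -2.0 × (8.29 - 5.38) = -5.82%, loss ≈ 7040 × 5.82/100 ≈ 410.
Total lost output = 445 + 543 + 721 + 182 + 410 = 2301 billion.

€2,301 billion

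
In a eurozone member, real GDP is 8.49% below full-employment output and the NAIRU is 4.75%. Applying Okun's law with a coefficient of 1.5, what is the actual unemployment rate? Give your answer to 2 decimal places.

From Okun's law, u - u* = -(output gap)/β = -(-8.49)/1.5 = 5.66 points.
So u = 4.75 + 5.66 = 10.41%.

10.41%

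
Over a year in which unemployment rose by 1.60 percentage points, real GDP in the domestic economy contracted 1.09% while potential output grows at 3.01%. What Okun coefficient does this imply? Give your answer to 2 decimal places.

Growth form: g_Y = g_Y* - β × Δu, so β = (g_Y* - g_Y)/Δu.
β = (3.01 + 1.09)/1.60 = 4.1/1.60 = 2.56.

β ≈ 2.56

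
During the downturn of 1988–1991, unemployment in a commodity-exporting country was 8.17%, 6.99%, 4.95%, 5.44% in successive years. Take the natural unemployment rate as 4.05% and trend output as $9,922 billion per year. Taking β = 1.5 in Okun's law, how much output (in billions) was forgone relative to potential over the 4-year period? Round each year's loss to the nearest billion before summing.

$1,392 billion

Year 1988: gap = -1.5 × (8.17 - 4.05) = -6.18%, loss ≈ 9922 × 6.18/100 ≈ 613.
Year 1989: gap = -1.5 × (6.99 - 4.05) = -4.41%, loss ≈ 9922 × 4.41/100 ≈ 438.
Year 1990: gap = -1.5 × (4.95 - 4.05) = -1.35%, loss ≈ 9922 × 1.35/100 ≈ 134.
Year 1991: gap = -1.5 × (5.44 - 4.05) = -2.085%, loss ≈ 9922 × 2.085/100 ≈ 207.
Total lost output = 613 + 438 + 134 + 207 = 1392 billion.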